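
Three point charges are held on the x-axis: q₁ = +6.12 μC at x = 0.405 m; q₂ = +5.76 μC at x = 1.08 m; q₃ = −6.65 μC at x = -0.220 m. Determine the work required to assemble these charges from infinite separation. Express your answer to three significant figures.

-0.381 J

The work to assemble the configuration equals its total potential energy, U = Σ kqᵢqⱼ/rᵢⱼ over all pairs.
Pair separations: r₁₂ = 0.675 m, r₁₃ = 0.625 m, r₂₃ = 1.30 m.
U = (0.469) + (-0.585) + (-0.265) = -0.381 J.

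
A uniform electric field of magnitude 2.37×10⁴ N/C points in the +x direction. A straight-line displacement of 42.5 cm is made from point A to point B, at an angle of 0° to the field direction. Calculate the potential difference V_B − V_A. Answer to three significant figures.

-1.01×10⁴ V

Only the component of displacement along E changes the potential: ΔV = −E·d·cosθ.
ΔV = −(2.37×10⁴ V/m)(0.425 m)cos0° = -1.01×10⁴ V.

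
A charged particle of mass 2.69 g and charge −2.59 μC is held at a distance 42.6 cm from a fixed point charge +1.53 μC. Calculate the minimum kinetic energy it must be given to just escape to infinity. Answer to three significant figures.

To just escape, total mechanical energy must reach zero at infinity: ½mv²_min + U = 0, so ½mv²_min = −U = |kQq|/r.
|U| = |kQq|/r = (8.99×10⁹ N·m²/C²)(1.53×10⁻⁶)(2.59×10⁻⁶)/(0.426) = 0.0836 J.

0.0836 J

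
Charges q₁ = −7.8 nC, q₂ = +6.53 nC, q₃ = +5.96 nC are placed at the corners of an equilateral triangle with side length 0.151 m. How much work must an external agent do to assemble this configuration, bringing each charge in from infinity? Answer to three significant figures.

-3.48×10⁻⁶ J

The work to assemble the configuration equals its total potential energy, U = Σ kqᵢqⱼ/rᵢⱼ over all pairs.
All three pair separations equal the side length, 0.151 m.
U = (-3.03×10⁻⁶) + (-2.77×10⁻⁶) + (2.32×10⁻⁶) = -3.48×10⁻⁶ J.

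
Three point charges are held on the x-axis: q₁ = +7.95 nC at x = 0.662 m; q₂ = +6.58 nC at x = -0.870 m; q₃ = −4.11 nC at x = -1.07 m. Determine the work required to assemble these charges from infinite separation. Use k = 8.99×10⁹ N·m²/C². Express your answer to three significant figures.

The work to assemble the configuration equals its total potential energy, U = Σ kqᵢqⱼ/rᵢⱼ over all pairs.
Pair separations: r₁₂ = 1.53 m, r₁₃ = 1.73 m, r₂₃ = 0.200 m.
U = (3.07×10⁻⁷) + (-1.70×10⁻⁷) + (-1.22×10⁻⁶) = -1.08×10⁻⁶ J.

-1.08×10⁻⁶ J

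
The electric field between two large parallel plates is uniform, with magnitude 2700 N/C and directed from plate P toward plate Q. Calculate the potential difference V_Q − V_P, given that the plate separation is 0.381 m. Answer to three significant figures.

In a uniform field, potential decreases in the direction of E: ΔV = −E·d for a displacement d parallel to E.
Going from P to Q is a displacement of 0.381 m along the field, so V_Q − V_P = −Ed = -1030 V.

-1030 V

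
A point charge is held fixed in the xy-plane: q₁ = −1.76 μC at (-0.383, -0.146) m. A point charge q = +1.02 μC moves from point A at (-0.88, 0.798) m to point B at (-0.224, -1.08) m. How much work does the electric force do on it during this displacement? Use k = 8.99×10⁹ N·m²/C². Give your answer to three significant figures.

1.91×10⁻³ J

The work done by the electric force is W_field = −ΔU = −q(V_B − V_A) = q(V_A − V_B).
At A: distance to the source charge is 1.07 m; V_A = kq₁/r = -1.48×10⁴ V.
At B: distance to the source charge is 0.947 m; V_B = kq₁/r = -1.67×10⁴ V.
ΔV = V_B − V_A = -1870 V.
W_field = −qΔV = −(1.02×10⁻⁶ C)(-1870 V) = 1.91×10⁻³ J.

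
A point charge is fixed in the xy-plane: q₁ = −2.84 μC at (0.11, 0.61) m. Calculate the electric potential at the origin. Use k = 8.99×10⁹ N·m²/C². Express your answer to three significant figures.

-4.12×10⁴ V

Electric potential is a scalar, so the contributions from each charge add algebraically: V = Σ kqᵢ/rᵢ.
Distances from the field point to each charge: r₁ = 0.620 m.
V = k[(-2.84×10⁻⁶)/(0.620)] = -4.12×10⁴ V.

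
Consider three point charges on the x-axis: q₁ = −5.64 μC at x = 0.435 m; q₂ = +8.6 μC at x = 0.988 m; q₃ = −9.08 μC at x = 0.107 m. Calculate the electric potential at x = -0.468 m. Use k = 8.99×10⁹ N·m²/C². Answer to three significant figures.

-1.45×10⁵ V

The total potential is the scalar sum of each charge's contribution, V = Σ kqᵢ/rᵢ.
Distances from the field point to each charge: r₁ = 0.903 m, r₂ = 1.46 m, r₃ = 0.575 m.
V = k[(-5.64×10⁻⁶)/(0.903) + (8.60×10⁻⁶)/(1.46) + (-9.08×10⁻⁶)/(0.575)] = -1.45×10⁵ V.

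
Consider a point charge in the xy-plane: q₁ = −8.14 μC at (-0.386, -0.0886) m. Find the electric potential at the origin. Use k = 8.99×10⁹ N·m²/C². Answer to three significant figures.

Electric potential is a scalar, so the contributions from each charge add algebraically: V = Σ kqᵢ/rᵢ.
Distances from the field point to each charge: r₁ = 0.396 m.
V = k[(-8.14×10⁻⁶)/(0.396)] = -1.85×10⁵ V.

-1.85×10⁵ V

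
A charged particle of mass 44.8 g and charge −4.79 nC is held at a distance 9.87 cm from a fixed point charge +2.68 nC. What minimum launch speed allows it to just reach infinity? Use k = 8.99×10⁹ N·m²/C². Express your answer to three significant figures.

7.22×10⁻³ m/s

To just escape, total mechanical energy must reach zero at infinity: ½mv²_min + U = 0, so ½mv²_min = −U = |kQq|/r.
|U| = |kQq|/r = (8.99×10⁹ N·m²/C²)(2.68×10⁻⁹)(4.79×10⁻⁹)/(0.0987) = 1.17×10⁻⁶ J.
v_min = √(2|U|/m) = √(2·1.17×10⁻⁶/0.0448) = 7.22×10⁻³ m/s.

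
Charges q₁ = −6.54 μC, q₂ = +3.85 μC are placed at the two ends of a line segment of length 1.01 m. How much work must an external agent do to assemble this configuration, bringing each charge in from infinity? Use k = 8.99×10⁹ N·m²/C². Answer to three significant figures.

The assembly work is the sum of pairwise potential energies, U = Σ_{i<j} kqᵢqⱼ/rᵢⱼ.
The separation is r = 1.01 m.
U = (-0.224) = -0.224 J.

-0.224 J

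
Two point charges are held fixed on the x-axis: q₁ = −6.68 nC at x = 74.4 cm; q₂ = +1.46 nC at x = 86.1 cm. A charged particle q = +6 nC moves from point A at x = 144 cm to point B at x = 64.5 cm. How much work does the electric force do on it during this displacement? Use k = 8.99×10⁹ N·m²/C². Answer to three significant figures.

The work done by the electric force is W_field = −ΔU = −q(V_B − V_A) = q(V_A − V_B).
At A: distances to the source charges are 0.696 m, 0.579 m; V_A = Σ kqᵢ/rᵢ = -63.6 V.
At B: distances to the source charges are 0.0990 m, 0.216 m; V_B = Σ kqᵢ/rᵢ = -546 V.
ΔV = V_B − V_A = -482 V.
W_field = −qΔV = −(6.00×10⁻⁹ C)(-482 V) = 2.89×10⁻⁶ J.

2.89×10⁻⁶ J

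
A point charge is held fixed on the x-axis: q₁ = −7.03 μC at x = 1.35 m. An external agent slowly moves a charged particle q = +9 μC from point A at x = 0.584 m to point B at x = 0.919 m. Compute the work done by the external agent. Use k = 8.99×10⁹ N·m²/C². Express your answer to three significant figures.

-0.577 J

For quasistatic motion the external work equals the change in potential energy: W_ext = qΔV = q(V_B − V_A).
At A: distance to the source charge is 0.766 m; V_A = kq₁/r = -8.25×10⁴ V.
At B: distance to the source charge is 0.431 m; V_B = kq₁/r = -1.47×10⁵ V.
ΔV = V_B − V_A = -6.41×10⁴ V.
W_ext = qΔV = (9.00×10⁻⁶ C)(-6.41×10⁴ V) = -0.577 J.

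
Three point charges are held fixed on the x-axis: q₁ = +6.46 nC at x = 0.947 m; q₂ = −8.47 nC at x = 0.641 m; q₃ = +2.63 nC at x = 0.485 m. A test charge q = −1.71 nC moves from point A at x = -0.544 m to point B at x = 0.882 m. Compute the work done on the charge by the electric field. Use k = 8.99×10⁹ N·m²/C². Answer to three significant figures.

The work done by the electric force is W_field = −ΔU = −q(V_B − V_A) = q(V_A − V_B).
At A: distances to the source charges are 1.49 m, 1.19 m, 1.03 m; V_A = Σ kqᵢ/rᵢ = -2.33 V.
At B: distances to the source charges are 0.0650 m, 0.241 m, 0.397 m; V_B = Σ kqᵢ/rᵢ = 637 V.
ΔV = V_B − V_A = 639 V.
W_field = −qΔV = −(-1.71×10⁻⁹ C)(639 V) = 1.09×10⁻⁶ J.

1.09×10⁻⁶ J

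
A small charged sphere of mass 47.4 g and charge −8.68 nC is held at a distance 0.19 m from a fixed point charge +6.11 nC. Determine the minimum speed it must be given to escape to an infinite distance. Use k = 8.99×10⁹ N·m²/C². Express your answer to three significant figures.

0.0103 m/s

To just escape, total mechanical energy must reach zero at infinity: ½mv²_min + U = 0, so ½mv²_min = −U = |kQq|/r.
|U| = |kQq|/r = (8.99×10⁹ N·m²/C²)(6.11×10⁻⁹)(8.68×10⁻⁹)/(0.190) = 2.51×10⁻⁶ J.
v_min = √(2|U|/m) = √(2·2.51×10⁻⁶/0.0474) = 0.0103 m/s.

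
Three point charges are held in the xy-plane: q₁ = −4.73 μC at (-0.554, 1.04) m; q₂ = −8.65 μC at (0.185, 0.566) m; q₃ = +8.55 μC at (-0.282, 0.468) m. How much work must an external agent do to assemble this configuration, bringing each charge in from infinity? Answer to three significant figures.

The assembly work is the sum of pairwise potential energies, U = Σ_{i<j} kqᵢqⱼ/rᵢⱼ.
Pair separations: r₁₂ = 0.878 m, r₁₃ = 0.633 m, r₂₃ = 0.477 m.
U = (0.419) + (-0.574) + (-1.39) = -1.55 J.

-1.55 J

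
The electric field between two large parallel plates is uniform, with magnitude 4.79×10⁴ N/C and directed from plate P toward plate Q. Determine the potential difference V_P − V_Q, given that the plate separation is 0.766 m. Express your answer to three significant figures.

In a uniform field, potential decreases in the direction of E: ΔV = −E·d for a displacement d parallel to E.
Going from Q to P is a displacement of 0.766 m opposite to the field, so V_P − V_Q = +Ed = 3.67×10⁴ V.

3.67×10⁴ V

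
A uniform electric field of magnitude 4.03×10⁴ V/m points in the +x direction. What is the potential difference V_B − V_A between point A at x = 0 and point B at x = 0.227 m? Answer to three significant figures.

-9150 V

In a uniform field, potential decreases in the direction of E: V_B − V_A = −E·Δx.
V_B − V_A = −(4.03×10⁴ V/m)(0.227 m) = -9150 V.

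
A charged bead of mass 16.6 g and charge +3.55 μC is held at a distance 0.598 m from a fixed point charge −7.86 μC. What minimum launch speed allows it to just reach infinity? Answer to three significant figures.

7.11 m/s

To just escape, total mechanical energy must reach zero at infinity: ½mv²_min + U = 0, so ½mv²_min = −U = |kQq|/r.
|U| = |kQq|/r = (8.99×10⁹ N·m²/C²)(7.86×10⁻⁶)(3.55×10⁻⁶)/(0.598) = 0.419 J.
v_min = √(2|U|/m) = √(2·0.419/0.0166) = 7.11 m/s.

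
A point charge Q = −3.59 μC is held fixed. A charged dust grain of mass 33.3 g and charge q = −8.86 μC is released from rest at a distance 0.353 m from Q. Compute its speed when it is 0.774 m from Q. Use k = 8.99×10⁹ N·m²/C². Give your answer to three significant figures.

5.14 m/s

Only the electrostatic force acts, so mechanical energy is conserved: ½mv² = U₁ − U₂ = kQq(1/r₁ − 1/r₂).
U₁ − U₂ = (8.99×10⁹ N·m²/C²)(-3.59×10⁻⁶ C)(-8.86×10⁻⁶ C)(1/0.353 − 1/0.774) = 0.441 J.
v = √(2·0.441/0.0333) = 5.14 m/s.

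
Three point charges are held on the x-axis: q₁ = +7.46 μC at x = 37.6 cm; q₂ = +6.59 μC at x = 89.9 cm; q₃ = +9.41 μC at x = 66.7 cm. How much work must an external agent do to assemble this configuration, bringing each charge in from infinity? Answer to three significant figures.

5.42 J

The work to assemble the configuration equals its total potential energy, U = Σ kqᵢqⱼ/rᵢⱼ over all pairs.
Pair separations: r₁₂ = 0.523 m, r₁₃ = 0.291 m, r₂₃ = 0.232 m.
U = (0.845) + (2.17) + (2.40) = 5.42 J.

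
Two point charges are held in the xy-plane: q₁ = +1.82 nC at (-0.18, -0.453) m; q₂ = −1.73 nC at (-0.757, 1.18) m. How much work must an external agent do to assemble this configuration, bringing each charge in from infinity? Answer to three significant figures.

-1.63×10⁻⁸ J

The assembly work is the sum of pairwise potential energies, U = Σ_{i<j} kqᵢqⱼ/rᵢⱼ.
Pair separations: r₁₂ = 1.73 m.
U = (-1.63×10⁻⁸) = -1.63×10⁻⁸ J.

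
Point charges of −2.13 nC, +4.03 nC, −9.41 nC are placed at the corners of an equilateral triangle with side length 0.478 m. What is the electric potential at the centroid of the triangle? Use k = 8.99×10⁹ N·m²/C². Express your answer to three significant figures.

-245 V

Electric potential is a scalar, so the contributions from each charge add algebraically: V = Σ kqᵢ/rᵢ.
The distance from each vertex to the centroid is a/√3 = 0.276 m.
V = k[(-2.13×10⁻⁹)/(0.276) + (4.03×10⁻⁹)/(0.276) + (-9.41×10⁻⁹)/(0.276)] = -245 V.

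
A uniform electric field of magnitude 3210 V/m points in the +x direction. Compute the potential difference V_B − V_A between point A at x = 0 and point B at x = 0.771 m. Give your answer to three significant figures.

-2470 V

In a uniform field, potential decreases in the direction of E: V_B − V_A = −E·Δx.
V_B − V_A = −(3210 V/m)(0.771 m) = -2470 V.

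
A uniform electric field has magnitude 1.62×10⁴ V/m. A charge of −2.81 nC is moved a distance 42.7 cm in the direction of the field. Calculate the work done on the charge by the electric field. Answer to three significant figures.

-1.94×10⁻⁵ J

The potential change for a displacement 42.7 cm in the direction of the field is ΔV = −Ed = -6920 V.
W_field = −qΔV = -1.94×10⁻⁵ J.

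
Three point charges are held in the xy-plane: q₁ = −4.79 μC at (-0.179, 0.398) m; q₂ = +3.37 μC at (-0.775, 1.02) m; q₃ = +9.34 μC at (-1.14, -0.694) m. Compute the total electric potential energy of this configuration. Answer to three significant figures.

-0.283 J

The work to assemble the configuration equals its total potential energy, U = Σ kqᵢqⱼ/rᵢⱼ over all pairs.
Pair separations: r₁₂ = 0.861 m, r₁₃ = 1.45 m, r₂₃ = 1.75 m.
U = (-0.168) + (-0.276) + (0.161) = -0.283 J.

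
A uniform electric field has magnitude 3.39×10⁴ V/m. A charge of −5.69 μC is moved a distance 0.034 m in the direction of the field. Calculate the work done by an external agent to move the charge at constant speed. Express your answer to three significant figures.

6.56×10⁻³ J

The potential change for a displacement 0.034 m in the direction of the field is ΔV = −Ed = -1150 V.
W_ext = qΔV = 6.56×10⁻³ J.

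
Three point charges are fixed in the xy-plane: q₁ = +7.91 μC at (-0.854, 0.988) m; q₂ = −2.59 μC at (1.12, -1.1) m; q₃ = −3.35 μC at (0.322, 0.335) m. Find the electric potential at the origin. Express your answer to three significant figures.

-2.52×10⁴ V

The total potential is the scalar sum of each charge's contribution, V = Σ kqᵢ/rᵢ.
Distances from the field point to each charge: r₁ = 1.31 m, r₂ = 1.57 m, r₃ = 0.465 m.
V = k[(7.91×10⁻⁶)/(1.31) + (-2.59×10⁻⁶)/(1.57) + (-3.35×10⁻⁶)/(0.465)] = -2.52×10⁴ V.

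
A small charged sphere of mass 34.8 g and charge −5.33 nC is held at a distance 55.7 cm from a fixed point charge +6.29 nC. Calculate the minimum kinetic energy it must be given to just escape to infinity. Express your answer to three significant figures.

5.41×10⁻⁷ J

To just escape, total mechanical energy must reach zero at infinity: ½mv²_min + U = 0, so ½mv²_min = −U = |kQq|/r.
|U| = |kQq|/r = (8.99×10⁹ N·m²/C²)(6.29×10⁻⁹)(5.33×10⁻⁹)/(0.557) = 5.41×10⁻⁷ J.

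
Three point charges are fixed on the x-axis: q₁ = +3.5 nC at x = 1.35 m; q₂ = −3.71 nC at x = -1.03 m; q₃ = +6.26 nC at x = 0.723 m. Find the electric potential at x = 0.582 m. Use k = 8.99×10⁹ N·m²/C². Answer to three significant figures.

419 V

Electric potential is a scalar, so the contributions from each charge add algebraically: V = Σ kqᵢ/rᵢ.
Distances from the field point to each charge: r₁ = 0.768 m, r₂ = 1.61 m, r₃ = 0.141 m.
V = k[(3.50×10⁻⁹)/(0.768) + (-3.71×10⁻⁹)/(1.61) + (6.26×10⁻⁹)/(0.141)] = 419 V.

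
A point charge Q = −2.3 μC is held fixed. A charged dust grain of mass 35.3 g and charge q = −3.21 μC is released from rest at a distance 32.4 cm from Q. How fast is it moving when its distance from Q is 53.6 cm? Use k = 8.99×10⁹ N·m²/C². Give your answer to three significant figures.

Only the electrostatic force acts, so mechanical energy is conserved: ½mv² = U₁ − U₂ = kQq(1/r₁ − 1/r₂).
U₁ − U₂ = (8.99×10⁹ N·m²/C²)(-2.30×10⁻⁶ C)(-3.21×10⁻⁶ C)(1/0.324 − 1/0.536) = 0.0810 J.
v = √(2·0.0810/0.0353) = 2.14 m/s.

2.14 m/s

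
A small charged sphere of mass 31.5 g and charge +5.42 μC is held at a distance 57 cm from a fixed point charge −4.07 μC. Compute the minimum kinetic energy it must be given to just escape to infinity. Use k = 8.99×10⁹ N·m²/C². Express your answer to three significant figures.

To just escape, total mechanical energy must reach zero at infinity: ½mv²_min + U = 0, so ½mv²_min = −U = |kQq|/r.
|U| = |kQq|/r = (8.99×10⁹ N·m²/C²)(4.07×10⁻⁶)(5.42×10⁻⁶)/(0.570) = 0.348 J.

0.348 J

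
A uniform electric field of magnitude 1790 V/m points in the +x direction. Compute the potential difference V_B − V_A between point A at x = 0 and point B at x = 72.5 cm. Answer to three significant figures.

-1300 V

In a uniform field, potential decreases in the direction of E: V_B − V_A = −E·Δx.
V_B − V_A = −(1790 V/m)(0.725 m) = -1300 V.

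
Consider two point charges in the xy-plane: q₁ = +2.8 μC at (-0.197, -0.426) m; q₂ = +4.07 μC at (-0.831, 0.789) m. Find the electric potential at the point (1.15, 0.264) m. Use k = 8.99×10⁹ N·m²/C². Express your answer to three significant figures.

The total potential is the scalar sum of each charge's contribution, V = Σ kqᵢ/rᵢ.
Distances from the field point to each charge: r₁ = 1.51 m, r₂ = 2.05 m.
V = k[(2.80×10⁻⁶)/(1.51) + (4.07×10⁻⁶)/(2.05)] = 3.45×10⁴ V.

3.45×10⁴ V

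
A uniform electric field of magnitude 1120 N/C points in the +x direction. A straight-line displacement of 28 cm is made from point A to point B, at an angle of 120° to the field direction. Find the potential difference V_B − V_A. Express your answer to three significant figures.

Only the component of displacement along E changes the potential: ΔV = −E·d·cosθ.
ΔV = −(1120 V/m)(0.280 m)cos120° = 157 V.

157 V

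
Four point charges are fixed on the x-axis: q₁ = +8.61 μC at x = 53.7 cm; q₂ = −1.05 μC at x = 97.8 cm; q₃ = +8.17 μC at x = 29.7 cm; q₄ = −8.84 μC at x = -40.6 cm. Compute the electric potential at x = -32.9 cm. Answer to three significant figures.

The total potential is the scalar sum of each charge's contribution, V = Σ kqᵢ/rᵢ.
Distances from the field point to each charge: r₁ = 0.866 m, r₂ = 1.31 m, r₃ = 0.626 m, r₄ = 0.0770 m.
V = k[(8.61×10⁻⁶)/(0.866) + (-1.05×10⁻⁶)/(1.31) + (8.17×10⁻⁶)/(0.626) + (-8.84×10⁻⁶)/(0.0770)] = -8.33×10⁵ V.

-8.33×10⁵ V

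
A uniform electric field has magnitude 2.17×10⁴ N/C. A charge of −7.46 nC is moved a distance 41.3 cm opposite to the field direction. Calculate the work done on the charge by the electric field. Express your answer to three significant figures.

The potential change for a displacement 41.3 cm opposite to the field direction is ΔV = +Ed = 8960 V.
W_field = −qΔV = 6.69×10⁻⁵ J.

6.69×10⁻⁵ J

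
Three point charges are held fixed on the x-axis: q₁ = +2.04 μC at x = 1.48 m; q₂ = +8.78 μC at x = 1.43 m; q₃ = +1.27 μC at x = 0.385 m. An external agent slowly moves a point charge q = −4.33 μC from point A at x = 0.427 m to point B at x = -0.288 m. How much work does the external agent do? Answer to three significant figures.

For quasistatic motion the external work equals the change in potential energy: W_ext = qΔV = q(V_B − V_A).
At A: distances to the source charges are 1.05 m, 1.00 m, 0.0420 m; V_A = Σ kqᵢ/rᵢ = 3.68×10⁵ V.
At B: distances to the source charges are 1.77 m, 1.72 m, 0.673 m; V_B = Σ kqᵢ/rᵢ = 7.33×10⁴ V.
ΔV = V_B − V_A = -2.95×10⁵ V.
W_ext = qΔV = (-4.33×10⁻⁶ C)(-2.95×10⁵ V) = 1.28 J.

1.28 J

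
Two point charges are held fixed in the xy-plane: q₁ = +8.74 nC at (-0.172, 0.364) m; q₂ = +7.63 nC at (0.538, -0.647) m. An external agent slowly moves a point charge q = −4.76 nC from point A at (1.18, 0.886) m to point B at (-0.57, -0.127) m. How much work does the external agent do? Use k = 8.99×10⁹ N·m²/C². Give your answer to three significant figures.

-4.04×10⁻⁷ J

For quasistatic motion the external work equals the change in potential energy: W_ext = qΔV = q(V_B − V_A).
At A: distances to the source charges are 1.45 m, 1.66 m; V_A = Σ kqᵢ/rᵢ = 95.5 V.
At B: distances to the source charges are 0.632 m, 1.22 m; V_B = Σ kqᵢ/rᵢ = 180 V.
ΔV = V_B − V_A = 84.9 V.
W_ext = qΔV = (-4.76×10⁻⁹ C)(84.9 V) = -4.04×10⁻⁷ J.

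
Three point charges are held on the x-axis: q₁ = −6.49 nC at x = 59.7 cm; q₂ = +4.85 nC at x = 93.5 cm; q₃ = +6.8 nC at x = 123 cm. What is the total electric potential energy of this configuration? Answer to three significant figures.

The assembly work is the sum of pairwise potential energies, U = Σ_{i<j} kqᵢqⱼ/rᵢⱼ.
Pair separations: r₁₂ = 0.338 m, r₁₃ = 0.633 m, r₂₃ = 0.295 m.
U = (-8.37×10⁻⁷) + (-6.27×10⁻⁷) + (1.01×10⁻⁶) = -4.59×10⁻⁷ J.

-4.59×10⁻⁷ J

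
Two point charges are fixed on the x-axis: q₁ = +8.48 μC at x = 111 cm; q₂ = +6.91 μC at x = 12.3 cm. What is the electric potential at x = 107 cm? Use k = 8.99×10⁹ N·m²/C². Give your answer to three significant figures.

1.97×10⁶ V

Electric potential is a scalar, so the contributions from each charge add algebraically: V = Σ kqᵢ/rᵢ.
Distances from the field point to each charge: r₁ = 0.0400 m, r₂ = 0.947 m.
V = k[(8.48×10⁻⁶)/(0.0400) + (6.91×10⁻⁶)/(0.947)] = 1.97×10⁶ V.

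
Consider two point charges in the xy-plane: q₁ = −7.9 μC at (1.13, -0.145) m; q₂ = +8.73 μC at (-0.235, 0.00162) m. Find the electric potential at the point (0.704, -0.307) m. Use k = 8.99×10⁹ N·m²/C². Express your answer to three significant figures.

Electric potential is a scalar, so the contributions from each charge add algebraically: V = Σ kqᵢ/rᵢ.
Distances from the field point to each charge: r₁ = 0.456 m, r₂ = 0.988 m.
V = k[(-7.90×10⁻⁶)/(0.456) + (8.73×10⁻⁶)/(0.988)] = -7.64×10⁴ V.

-7.64×10⁴ V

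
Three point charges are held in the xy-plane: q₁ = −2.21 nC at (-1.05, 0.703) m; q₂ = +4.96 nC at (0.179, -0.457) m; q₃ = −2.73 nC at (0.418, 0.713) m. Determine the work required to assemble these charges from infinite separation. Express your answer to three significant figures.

The work to assemble the configuration equals its total potential energy, U = Σ kqᵢqⱼ/rᵢⱼ over all pairs.
Pair separations: r₁₂ = 1.69 m, r₁₃ = 1.47 m, r₂₃ = 1.19 m.
U = (-5.83×10⁻⁸) + (3.69×10⁻⁸) + (-1.02×10⁻⁷) = -1.23×10⁻⁷ J.

-1.23×10⁻⁷ J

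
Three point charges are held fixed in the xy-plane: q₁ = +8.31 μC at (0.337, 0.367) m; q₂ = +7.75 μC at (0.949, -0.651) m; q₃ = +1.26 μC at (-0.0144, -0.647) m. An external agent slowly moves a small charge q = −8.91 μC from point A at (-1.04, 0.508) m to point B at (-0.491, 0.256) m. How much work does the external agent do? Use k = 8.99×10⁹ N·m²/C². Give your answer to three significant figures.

For quasistatic motion the external work equals the change in potential energy: W_ext = qΔV = q(V_B − V_A).
At A: distances to the source charges are 1.38 m, 2.30 m, 1.54 m; V_A = Σ kqᵢ/rᵢ = 9.16×10⁴ V.
At B: distances to the source charges are 0.835 m, 1.70 m, 1.02 m; V_B = Σ kqᵢ/rᵢ = 1.41×10⁵ V.
ΔV = V_B − V_A = 4.99×10⁴ V.
W_ext = qΔV = (-8.91×10⁻⁶ C)(4.99×10⁴ V) = -0.445 J.

-0.445 J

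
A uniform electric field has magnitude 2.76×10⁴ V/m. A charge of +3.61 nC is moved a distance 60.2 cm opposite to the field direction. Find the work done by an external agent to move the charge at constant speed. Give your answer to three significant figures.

6.00×10⁻⁵ J

The potential change for a displacement 60.2 cm opposite to the field direction is ΔV = +Ed = 1.66×10⁴ V.
W_ext = qΔV = 6.00×10⁻⁵ J.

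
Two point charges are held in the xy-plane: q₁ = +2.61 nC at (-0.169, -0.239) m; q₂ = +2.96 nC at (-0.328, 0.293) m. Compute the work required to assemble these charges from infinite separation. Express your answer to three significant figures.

1.25×10⁻⁷ J

The work to assemble the configuration equals its total potential energy, U = Σ kqᵢqⱼ/rᵢⱼ over all pairs.
Pair separations: r₁₂ = 0.555 m.
U = (1.25×10⁻⁷) = 1.25×10⁻⁷ J.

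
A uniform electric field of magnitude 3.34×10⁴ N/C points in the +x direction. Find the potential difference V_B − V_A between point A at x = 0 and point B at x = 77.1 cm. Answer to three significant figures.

In a uniform field, potential decreases in the direction of E: V_B − V_A = −E·Δx.
V_B − V_A = −(3.34×10⁴ V/m)(0.771 m) = -2.58×10⁴ V.

-2.58×10⁴ V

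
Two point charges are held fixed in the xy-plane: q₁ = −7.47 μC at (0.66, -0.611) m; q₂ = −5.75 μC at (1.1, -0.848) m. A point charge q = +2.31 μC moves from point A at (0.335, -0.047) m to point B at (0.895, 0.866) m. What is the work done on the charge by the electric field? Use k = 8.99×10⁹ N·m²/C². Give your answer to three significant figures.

The work done by the electric force is W_field = −ΔU = −q(V_B − V_A) = q(V_A − V_B).
At A: distances to the source charges are 0.651 m, 1.11 m; V_A = Σ kqᵢ/rᵢ = -1.50×10⁵ V.
At B: distances to the source charges are 1.50 m, 1.73 m; V_B = Σ kqᵢ/rᵢ = -7.48×10⁴ V.
ΔV = V_B − V_A = 7.50×10⁴ V.
W_field = −qΔV = −(2.31×10⁻⁶ C)(7.50×10⁴ V) = -0.173 J.

-0.173 J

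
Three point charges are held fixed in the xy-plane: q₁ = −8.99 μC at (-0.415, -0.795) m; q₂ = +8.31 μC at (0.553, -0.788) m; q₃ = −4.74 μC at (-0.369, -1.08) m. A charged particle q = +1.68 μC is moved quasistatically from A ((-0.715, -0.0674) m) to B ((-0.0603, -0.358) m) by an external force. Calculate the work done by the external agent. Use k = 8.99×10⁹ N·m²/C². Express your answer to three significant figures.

-0.0115 J

For quasistatic motion the external work equals the change in potential energy: W_ext = qΔV = q(V_B − V_A).
At A: distances to the source charges are 0.787 m, 1.46 m, 1.07 m; V_A = Σ kqᵢ/rᵢ = -9.13×10⁴ V.
At B: distances to the source charges are 0.563 m, 0.749 m, 0.785 m; V_B = Σ kqᵢ/rᵢ = -9.81×10⁴ V.
ΔV = V_B − V_A = -6830 V.
W_ext = qΔV = (1.68×10⁻⁶ C)(-6830 V) = -0.0115 J.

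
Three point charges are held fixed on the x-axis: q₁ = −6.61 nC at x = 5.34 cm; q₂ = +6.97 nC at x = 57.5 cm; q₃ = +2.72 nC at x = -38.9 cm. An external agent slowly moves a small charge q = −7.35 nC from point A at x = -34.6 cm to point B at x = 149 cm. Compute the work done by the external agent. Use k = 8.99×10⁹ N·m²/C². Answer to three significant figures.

3.29×10⁻⁶ J

For quasistatic motion the external work equals the change in potential energy: W_ext = qΔV = q(V_B − V_A).
At A: distances to the source charges are 0.399 m, 0.921 m, 0.0430 m; V_A = Σ kqᵢ/rᵢ = 488 V.
At B: distances to the source charges are 1.44 m, 0.915 m, 1.88 m; V_B = Σ kqᵢ/rᵢ = 40.1 V.
ΔV = V_B − V_A = -448 V.
W_ext = qΔV = (-7.35×10⁻⁹ C)(-448 V) = 3.29×10⁻⁶ J.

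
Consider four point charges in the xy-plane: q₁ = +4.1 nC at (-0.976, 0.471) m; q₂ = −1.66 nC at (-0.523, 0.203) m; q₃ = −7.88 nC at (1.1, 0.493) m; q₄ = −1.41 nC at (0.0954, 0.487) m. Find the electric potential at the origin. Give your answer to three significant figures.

-76.9 V

Electric potential is a scalar, so the contributions from each charge add algebraically: V = Σ kqᵢ/rᵢ.
Distances from the field point to each charge: r₁ = 1.08 m, r₂ = 0.561 m, r₃ = 1.21 m, r₄ = 0.496 m.
V = k[(4.10×10⁻⁹)/(1.08) + (-1.66×10⁻⁹)/(0.561) + (-7.88×10⁻⁹)/(1.21) + (-1.41×10⁻⁹)/(0.496)] = -76.9 V.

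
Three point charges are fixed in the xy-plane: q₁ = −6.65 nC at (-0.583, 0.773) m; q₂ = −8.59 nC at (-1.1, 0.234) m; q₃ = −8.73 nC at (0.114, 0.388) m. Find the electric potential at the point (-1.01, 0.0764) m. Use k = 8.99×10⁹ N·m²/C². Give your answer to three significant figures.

The total potential is the scalar sum of each charge's contribution, V = Σ kqᵢ/rᵢ.
Distances from the field point to each charge: r₁ = 0.817 m, r₂ = 0.181 m, r₃ = 1.17 m.
V = k[(-6.65×10⁻⁹)/(0.817) + (-8.59×10⁻⁹)/(0.181) + (-8.73×10⁻⁹)/(1.17)] = -566 V.

-566 V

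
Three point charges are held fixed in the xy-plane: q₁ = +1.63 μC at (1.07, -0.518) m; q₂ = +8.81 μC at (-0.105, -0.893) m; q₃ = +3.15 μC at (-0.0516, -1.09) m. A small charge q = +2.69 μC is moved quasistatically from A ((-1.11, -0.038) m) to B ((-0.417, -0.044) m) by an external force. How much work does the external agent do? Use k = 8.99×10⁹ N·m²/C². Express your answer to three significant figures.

0.0994 J

For quasistatic motion the external work equals the change in potential energy: W_ext = qΔV = q(V_B − V_A).
At A: distances to the source charges are 2.23 m, 1.32 m, 1.49 m; V_A = Σ kqᵢ/rᵢ = 8.56×10⁴ V.
At B: distances to the source charges are 1.56 m, 0.905 m, 1.11 m; V_B = Σ kqᵢ/rᵢ = 1.23×10⁵ V.
ΔV = V_B − V_A = 3.69×10⁴ V.
W_ext = qΔV = (2.69×10⁻⁶ C)(3.69×10⁴ V) = 0.0994 J.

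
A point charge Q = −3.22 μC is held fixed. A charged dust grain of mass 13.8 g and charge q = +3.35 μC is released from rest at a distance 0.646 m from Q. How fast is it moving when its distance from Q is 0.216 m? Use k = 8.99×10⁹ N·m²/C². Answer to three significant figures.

Only the electrostatic force acts, so mechanical energy is conserved: ½mv² = U₁ − U₂ = kQq(1/r₁ − 1/r₂).
U₁ − U₂ = (8.99×10⁹ N·m²/C²)(-3.22×10⁻⁶ C)(3.35×10⁻⁶ C)(1/0.646 − 1/0.216) = 0.299 J.
v = √(2·0.299/0.0138) = 6.58 m/s.

6.58 m/s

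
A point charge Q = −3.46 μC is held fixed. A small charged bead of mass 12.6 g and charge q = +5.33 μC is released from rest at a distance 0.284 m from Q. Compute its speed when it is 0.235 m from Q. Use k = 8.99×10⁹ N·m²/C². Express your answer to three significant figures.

Only the electrostatic force acts, so mechanical energy is conserved: ½mv² = U₁ − U₂ = kQq(1/r₁ − 1/r₂).
U₁ − U₂ = (8.99×10⁹ N·m²/C²)(-3.46×10⁻⁶ C)(5.33×10⁻⁶ C)(1/0.284 − 1/0.235) = 0.122 J.
v = √(2·0.122/0.0126) = 4.40 m/s.

4.40 m/s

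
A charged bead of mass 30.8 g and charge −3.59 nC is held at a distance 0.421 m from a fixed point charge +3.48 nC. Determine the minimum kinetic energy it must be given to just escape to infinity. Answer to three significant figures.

To just escape, total mechanical energy must reach zero at infinity: ½mv²_min + U = 0, so ½mv²_min = −U = |kQq|/r.
|U| = |kQq|/r = (8.99×10⁹ N·m²/C²)(3.48×10⁻⁹)(3.59×10⁻⁹)/(0.421) = 2.67×10⁻⁷ J.

2.67×10⁻⁷ J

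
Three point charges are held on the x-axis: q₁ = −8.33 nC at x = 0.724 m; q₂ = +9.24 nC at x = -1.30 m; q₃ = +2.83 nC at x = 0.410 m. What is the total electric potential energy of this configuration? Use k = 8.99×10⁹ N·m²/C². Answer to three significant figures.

The assembly work is the sum of pairwise potential energies, U = Σ_{i<j} kqᵢqⱼ/rᵢⱼ.
Pair separations: r₁₂ = 2.02 m, r₁₃ = 0.314 m, r₂₃ = 1.71 m.
U = (-3.42×10⁻⁷) + (-6.75×10⁻⁷) + (1.37×10⁻⁷) = -8.79×10⁻⁷ J.

-8.79×10⁻⁷ J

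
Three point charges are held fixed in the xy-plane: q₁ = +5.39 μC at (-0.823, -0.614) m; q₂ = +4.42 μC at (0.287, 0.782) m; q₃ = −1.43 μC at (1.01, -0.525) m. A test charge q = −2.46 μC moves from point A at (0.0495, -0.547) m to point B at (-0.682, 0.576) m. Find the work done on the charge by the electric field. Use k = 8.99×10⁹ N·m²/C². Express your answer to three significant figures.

The work done by the electric force is W_field = −ΔU = −q(V_B − V_A) = q(V_A − V_B).
At A: distances to the source charges are 0.875 m, 1.35 m, 0.961 m; V_A = Σ kqᵢ/rᵢ = 7.14×10⁴ V.
At B: distances to the source charges are 1.20 m, 0.991 m, 2.02 m; V_B = Σ kqᵢ/rᵢ = 7.42×10⁴ V.
ΔV = V_B − V_A = 2750 V.
W_field = −qΔV = −(-2.46×10⁻⁶ C)(2750 V) = 6.77×10⁻³ J.

6.77×10⁻³ J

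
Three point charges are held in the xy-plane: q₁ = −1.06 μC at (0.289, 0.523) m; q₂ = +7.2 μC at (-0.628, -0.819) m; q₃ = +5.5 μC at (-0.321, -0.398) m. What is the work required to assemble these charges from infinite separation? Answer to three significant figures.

The assembly work is the sum of pairwise potential energies, U = Σ_{i<j} kqᵢqⱼ/rᵢⱼ.
Pair separations: r₁₂ = 1.63 m, r₁₃ = 1.10 m, r₂₃ = 0.521 m.
U = (-0.0422) + (-0.0474) + (0.683) = 0.594 J.

0.594 J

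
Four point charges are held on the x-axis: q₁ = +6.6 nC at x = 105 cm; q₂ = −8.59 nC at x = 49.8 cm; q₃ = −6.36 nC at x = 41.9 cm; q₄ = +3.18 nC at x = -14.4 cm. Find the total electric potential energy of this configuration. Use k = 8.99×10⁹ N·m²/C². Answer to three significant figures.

The work to assemble the configuration equals its total potential energy, U = Σ kqᵢqⱼ/rᵢⱼ over all pairs.
Pair separations: r₁₂ = 0.552 m, r₁₃ = 0.631 m, r₁₄ = 1.19 m, r₂₃ = 0.0790 m, r₂₄ = 0.642 m, r₃₄ = 0.563 m.
Summing all 6 pair terms gives U = 4.15×10⁻⁶ J.

4.15×10⁻⁶ J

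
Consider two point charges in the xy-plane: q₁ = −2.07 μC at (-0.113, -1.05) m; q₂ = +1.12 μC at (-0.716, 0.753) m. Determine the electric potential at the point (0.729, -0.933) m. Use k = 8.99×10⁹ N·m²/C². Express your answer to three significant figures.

-1.74×10⁴ V

Electric potential is a scalar, so the contributions from each charge add algebraically: V = Σ kqᵢ/rᵢ.
Distances from the field point to each charge: r₁ = 0.850 m, r₂ = 2.22 m.
V = k[(-2.07×10⁻⁶)/(0.850) + (1.12×10⁻⁶)/(2.22)] = -1.74×10⁴ V.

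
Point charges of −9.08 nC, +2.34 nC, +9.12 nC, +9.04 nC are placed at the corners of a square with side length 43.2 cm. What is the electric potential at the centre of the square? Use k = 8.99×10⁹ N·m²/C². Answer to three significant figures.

Electric potential is a scalar, so the contributions from each charge add algebraically: V = Σ kqᵢ/rᵢ.
The distance from each corner to the centre is a√2/2 = 0.305 m.
V = k[(-9.08×10⁻⁹)/(0.305) + (2.34×10⁻⁹)/(0.305) + (9.12×10⁻⁹)/(0.305) + (9.04×10⁻⁹)/(0.305)] = 336 V.

336 V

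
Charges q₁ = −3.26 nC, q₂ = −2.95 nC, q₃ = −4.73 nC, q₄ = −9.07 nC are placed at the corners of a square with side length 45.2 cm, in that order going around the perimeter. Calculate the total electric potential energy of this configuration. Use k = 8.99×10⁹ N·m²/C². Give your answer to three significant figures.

The work to assemble the configuration equals its total potential energy, U = Σ kqᵢqⱼ/rᵢⱼ over all pairs.
The four side pairs have separation 0.452 m and the two diagonal pairs 0.639 m.
Summing all 6 pair terms gives U = 2.50×10⁻⁶ J.

2.50×10⁻⁶ J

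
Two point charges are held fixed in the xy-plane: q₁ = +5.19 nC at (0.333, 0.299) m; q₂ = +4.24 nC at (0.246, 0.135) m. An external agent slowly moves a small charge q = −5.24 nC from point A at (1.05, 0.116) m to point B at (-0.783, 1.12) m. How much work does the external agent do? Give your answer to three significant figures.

2.62×10⁻⁷ J

For quasistatic motion the external work equals the change in potential energy: W_ext = qΔV = q(V_B − V_A).
At A: distances to the source charges are 0.740 m, 0.804 m; V_A = Σ kqᵢ/rᵢ = 110 V.
At B: distances to the source charges are 1.39 m, 1.42 m; V_B = Σ kqᵢ/rᵢ = 60.4 V.
ΔV = V_B − V_A = -50.0 V.
W_ext = qΔV = (-5.24×10⁻⁹ C)(-50.0 V) = 2.62×10⁻⁷ J.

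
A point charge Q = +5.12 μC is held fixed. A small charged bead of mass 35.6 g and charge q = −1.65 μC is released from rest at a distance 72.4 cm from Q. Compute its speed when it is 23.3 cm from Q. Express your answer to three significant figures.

3.52 m/s

Only the electrostatic force acts, so mechanical energy is conserved: ½mv² = U₁ − U₂ = kQq(1/r₁ − 1/r₂).
U₁ − U₂ = (8.99×10⁹ N·m²/C²)(5.12×10⁻⁶ C)(-1.65×10⁻⁶ C)(1/0.724 − 1/0.233) = 0.221 J.
v = √(2·0.221/0.0356) = 3.52 m/s.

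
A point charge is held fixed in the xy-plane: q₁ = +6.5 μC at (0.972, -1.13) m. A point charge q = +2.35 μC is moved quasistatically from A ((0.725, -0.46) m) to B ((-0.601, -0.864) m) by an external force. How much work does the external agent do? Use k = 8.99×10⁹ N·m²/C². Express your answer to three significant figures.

For quasistatic motion the external work equals the change in potential energy: W_ext = qΔV = q(V_B − V_A).
At A: distance to the source charge is 0.714 m; V_A = kq₁/r = 8.18×10⁴ V.
At B: distance to the source charge is 1.60 m; V_B = kq₁/r = 3.66×10⁴ V.
ΔV = V_B − V_A = -4.52×10⁴ V.
W_ext = qΔV = (2.35×10⁻⁶ C)(-4.52×10⁴ V) = -0.106 J.

-0.106 J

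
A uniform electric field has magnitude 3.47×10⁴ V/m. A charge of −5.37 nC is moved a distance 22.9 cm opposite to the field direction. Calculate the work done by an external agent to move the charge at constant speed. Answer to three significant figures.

The potential change for a displacement 22.9 cm opposite to the field direction is ΔV = +Ed = 7950 V.
W_ext = qΔV = -4.27×10⁻⁵ J.

-4.27×10⁻⁵ J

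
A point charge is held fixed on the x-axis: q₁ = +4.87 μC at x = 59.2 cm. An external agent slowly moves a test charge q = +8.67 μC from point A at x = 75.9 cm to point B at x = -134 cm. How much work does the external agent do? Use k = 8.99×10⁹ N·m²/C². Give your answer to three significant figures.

For quasistatic motion the external work equals the change in potential energy: W_ext = qΔV = q(V_B − V_A).
At A: distance to the source charge is 0.167 m; V_A = kq₁/r = 2.62×10⁵ V.
At B: distance to the source charge is 1.93 m; V_B = kq₁/r = 2.27×10⁴ V.
ΔV = V_B − V_A = -2.40×10⁵ V.
W_ext = qΔV = (8.67×10⁻⁶ C)(-2.40×10⁵ V) = -2.08 J.

-2.08 J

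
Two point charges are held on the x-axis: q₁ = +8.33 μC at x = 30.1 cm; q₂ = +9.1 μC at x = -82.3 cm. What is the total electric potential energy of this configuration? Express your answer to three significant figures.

The assembly work is the sum of pairwise potential energies, U = Σ_{i<j} kqᵢqⱼ/rᵢⱼ.
Pair separations: r₁₂ = 1.12 m.
U = (0.606) = 0.606 J.

0.606 J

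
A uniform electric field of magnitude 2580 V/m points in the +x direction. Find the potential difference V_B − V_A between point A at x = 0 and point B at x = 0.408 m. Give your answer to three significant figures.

-1050 V

In a uniform field, potential decreases in the direction of E: V_B − V_A = −E·Δx.
V_B − V_A = −(2580 V/m)(0.408 m) = -1050 V.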